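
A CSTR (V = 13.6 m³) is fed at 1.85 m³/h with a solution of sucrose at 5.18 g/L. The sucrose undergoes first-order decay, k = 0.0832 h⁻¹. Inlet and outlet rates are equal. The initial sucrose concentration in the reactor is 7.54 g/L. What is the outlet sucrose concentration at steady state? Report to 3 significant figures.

V dC/dt = Q(C_in − C) − k V C.
Steady state (dC/dt = 0): C_ss = Q C_in/(Q + kV) = C_in/(1 + kV/Q).
C_ss = 1.85·5.18/(1.85 + 0.0832·13.6) = 9.5830/2.9815 = 3.2141 g/L.

3.21 g/L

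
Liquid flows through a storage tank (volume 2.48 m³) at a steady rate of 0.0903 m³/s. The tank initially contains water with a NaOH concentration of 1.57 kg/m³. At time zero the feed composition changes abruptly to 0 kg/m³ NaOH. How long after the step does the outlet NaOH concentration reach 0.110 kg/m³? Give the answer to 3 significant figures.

73.0 s

Mass balance on the solute (V constant): V dC/dt = Q(C_in − C), so τ = V/Q = 27.464 s.
C(t) = C_in + (C₀ − C_in) e^(−t/τ). Set C = 0.110 and solve for t:
e^(−t/τ) = (C − C_in)/(C₀ − C_in) = (0.110 − 0)/(1.57 − 0) = 0.070064
t = −τ ln(…) = 27.464 × 2.6584 = 73.009 s.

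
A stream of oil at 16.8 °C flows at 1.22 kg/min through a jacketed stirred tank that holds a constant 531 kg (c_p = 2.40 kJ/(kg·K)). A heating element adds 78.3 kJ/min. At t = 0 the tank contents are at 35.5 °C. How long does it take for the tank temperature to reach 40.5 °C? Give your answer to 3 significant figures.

M c_p dT/dt = ṁ c_p (T_in − T) + Q̇.
τ = M/ṁ = 435.25 min; T_ss = T_in + Q̇/(ṁ c_p) = 43.542 °C.
T(t) = T_ss + (T₀ − T_ss) e^(−t/τ). Set T = 40.5:
e^(−t/τ) = (40.5 − 43.542)/(35.5 − 43.542) = 0.37825
t = −435.25 · ln(0.37825) = 423.15 min.

423 min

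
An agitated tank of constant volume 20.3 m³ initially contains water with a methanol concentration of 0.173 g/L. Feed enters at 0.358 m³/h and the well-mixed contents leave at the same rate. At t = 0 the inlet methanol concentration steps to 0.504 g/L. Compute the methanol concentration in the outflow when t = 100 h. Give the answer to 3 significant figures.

0.447 g/L

Species balance on the tank: V dC/dt = Q(C_in − C).
So dC/dt = (C_in − C)/τ with τ = V/Q = 20.3/0.358 = 56.704 h.
Integrating: C(t) = C_in + (C₀ − C_in) e^(−t/τ).
C(100) = 0.504 + (0.173 − 0.504)·e^(−100/56.704) = 0.504 + (-0.33100)·0.17144 = 0.44725 g/L.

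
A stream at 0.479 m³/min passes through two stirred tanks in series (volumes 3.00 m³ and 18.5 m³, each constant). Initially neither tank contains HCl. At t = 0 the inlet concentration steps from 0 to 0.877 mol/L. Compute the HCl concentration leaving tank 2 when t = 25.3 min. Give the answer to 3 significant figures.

Each tank obeys Vᵢ dCᵢ/dt = Q(Cᵢ₋₁ − Cᵢ), so τᵢ = Vᵢ/Q.
τ₁ = 3.00/0.479 = 6.2630 min; τ₂ = 18.5/0.479 = 38.622 min.
Tank 1: C₁ = C_in(1 − e^(−t/τ₁)). Tank 2 (τ₁ ≠ τ₂): C₂ = C_in[1 − (τ₁ e^(−t/τ₁) − τ₂ e^(−t/τ₂))/(τ₁ − τ₂)].
At t = 25.3: e^(−t/τ₁) = 0.017605, e^(−t/τ₂) = 0.51941.
C₂ = 0.877·[1 − (6.2630·0.017605 − 38.622·0.51941)/(-32.359)] = 0.877·0.38347 = 0.33630 mol/L.

0.336 mol/L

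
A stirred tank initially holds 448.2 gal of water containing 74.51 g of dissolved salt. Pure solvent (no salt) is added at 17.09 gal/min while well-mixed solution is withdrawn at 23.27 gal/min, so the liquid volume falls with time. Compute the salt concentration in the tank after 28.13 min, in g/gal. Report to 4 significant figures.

0.04278 g/gal

Total volume: dV/dt = Q_in − Q_out = -6.18000 gal/min, so V(t) = 448.2 − 6.18000 t and V(28.13) = 274.357 gal.
Species balance (pure solvent in): dm/dt = −Q_out · m/V(t).
dm/m = −Q_out dt/(V₀ − 6.18000 t); integrating gives ln(m/m₀) = −(Q_out/(Q_in−Q_out)) ln(V/V₀).
m = m₀ (V₀/V)^(Q_out/(Q_in−Q_out)) = 74.51 × (448.2/274.357)^(-3.76537) = 11.7382 g.
C = m/V = 11.7382/274.357 = 0.0427844 g/gal.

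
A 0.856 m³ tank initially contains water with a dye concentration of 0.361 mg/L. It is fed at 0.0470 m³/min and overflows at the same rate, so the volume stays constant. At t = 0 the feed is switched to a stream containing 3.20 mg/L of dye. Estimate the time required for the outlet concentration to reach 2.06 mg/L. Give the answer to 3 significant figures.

16.6 min

Species balance: V dC/dt = Q(C_in − C) ⇒ τ = V/Q = 18.213 min.
C(t) = C_in + (C₀ − C_in) e^(−t/τ). Set C = 2.06 and solve for t:
e^(−t/τ) = (C − C_in)/(C₀ − C_in) = (2.06 − 3.20)/(0.361 − 3.20) = 0.40155
t = −τ ln(…) = 18.213 × 0.91242 = 16.618 min.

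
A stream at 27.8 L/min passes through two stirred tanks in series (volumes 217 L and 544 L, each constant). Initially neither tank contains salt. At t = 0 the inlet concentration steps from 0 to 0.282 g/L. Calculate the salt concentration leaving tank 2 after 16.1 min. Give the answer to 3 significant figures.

0.0997 g/L

Species balance on tank i: dCᵢ/dt = (Cᵢ₋₁ − Cᵢ)/τᵢ with τᵢ = Vᵢ/Q.
τ₁ = 217/27.8 = 7.8058 min; τ₂ = 544/27.8 = 19.568 min.
Tank 1: C₁ = C_in(1 − e^(−t/τ₁)). Tank 2 (τ₁ ≠ τ₂): C₂ = C_in[1 − (τ₁ e^(−t/τ₁) − τ₂ e^(−t/τ₂))/(τ₁ − τ₂)].
At t = 16.1: e^(−t/τ₁) = 0.12713, e^(−t/τ₂) = 0.43922.
C₂ = 0.282·[1 − (7.8058·0.12713 − 19.568·0.43922)/(-11.763)] = 0.282·0.35367 = 0.099736 g/L.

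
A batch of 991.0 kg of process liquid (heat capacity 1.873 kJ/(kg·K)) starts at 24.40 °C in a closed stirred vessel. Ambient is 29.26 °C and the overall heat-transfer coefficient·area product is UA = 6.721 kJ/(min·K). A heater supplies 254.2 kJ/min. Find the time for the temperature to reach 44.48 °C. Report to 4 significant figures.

175.6 min

First-law balance (no shaft work): M c_p dT/dt = −UA(T − T_amb) + Q̇.
τ = M c_p/UA = 276.171 min; T_ss = T_amb + Q̇/UA = 29.26 + 254.2/6.721 = 67.0818 °C.
T(t) = T_ss + (T₀ − T_ss)e^(−t/τ); set T = 44.48:
t = −τ ln[(T − T_ss)/(T₀ − T_ss)] = −276.171 · ln(0.529541) = 175.574 min.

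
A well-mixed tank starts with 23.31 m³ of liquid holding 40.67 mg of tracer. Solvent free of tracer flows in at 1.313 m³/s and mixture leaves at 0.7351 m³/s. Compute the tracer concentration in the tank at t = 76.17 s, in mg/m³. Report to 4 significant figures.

Let m(t) be the amount of tracer. Volume: V(t) = V₀ + (Q_in − Q_out) t = 23.31 + 0.577900 t; V(76.17) = 67.3286 m³.
Species balance (pure solvent in): dm/dt = −Q_out · m/V(t).
dm/m = −Q_out dt/(V₀ + 0.577900 t); integrating gives ln(m/m₀) = −(Q_out/(Q_in−Q_out)) ln(V/V₀).
m = m₀ (V₀/V)^(Q_out/(Q_in−Q_out)) = 40.67 × (23.31/67.3286)^(1.27202) = 10.5514 mg.
C = m/V = 10.5514/67.3286 = 0.156714 mg/m³.

0.1567 mg/m³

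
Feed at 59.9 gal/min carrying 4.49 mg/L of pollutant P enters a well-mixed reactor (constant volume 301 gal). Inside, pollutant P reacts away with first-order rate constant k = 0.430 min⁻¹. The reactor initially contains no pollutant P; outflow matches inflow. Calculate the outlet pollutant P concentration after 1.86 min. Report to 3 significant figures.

0.980 mg/L

Species balance: V dC/dt = Q C_in − Q C − k V C.
dC/dt = (Q/V) C_in − (Q/V + k) C; effective rate a = Q/V + k = 0.19900 + 0.430 = 0.62900 min⁻¹.
C_ss = Q C_in/(Q + kV) = 1.4205 mg/L; C(t) = C_ss + (C₀ − C_ss) e^(−a t).
C(1.86) = 1.4205 + (-1.4205)·e^(−0.62900·1.86) = 1.4205 + (-1.4205)·0.31038 = 0.97963 mg/L.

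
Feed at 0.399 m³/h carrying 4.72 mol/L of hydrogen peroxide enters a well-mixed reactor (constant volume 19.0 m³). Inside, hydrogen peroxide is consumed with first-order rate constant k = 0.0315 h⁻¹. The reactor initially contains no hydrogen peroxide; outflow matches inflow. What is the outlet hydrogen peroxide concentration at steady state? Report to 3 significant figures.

1.89 mol/L

V dC/dt = Q(C_in − C) − k V C.
Steady state (dC/dt = 0): C_ss = Q C_in/(Q + kV) = C_in/(1 + kV/Q).
C_ss = 0.399·4.72/(0.399 + 0.0315·19.0) = 1.8833/0.99750 = 1.8880 mol/L.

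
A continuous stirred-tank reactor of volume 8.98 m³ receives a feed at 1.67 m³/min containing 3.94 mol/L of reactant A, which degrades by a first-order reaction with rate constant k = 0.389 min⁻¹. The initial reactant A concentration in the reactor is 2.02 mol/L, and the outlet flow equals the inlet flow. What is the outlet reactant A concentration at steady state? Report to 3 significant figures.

Species balance: V dC/dt = Q C_in − Q C − k V C.
Steady state (dC/dt = 0): C_ss = Q C_in/(Q + kV) = C_in/(1 + kV/Q).
C_ss = 1.67·3.94/(1.67 + 0.389·8.98) = 6.5798/5.1632 = 1.2744 mol/L.

1.27 mol/L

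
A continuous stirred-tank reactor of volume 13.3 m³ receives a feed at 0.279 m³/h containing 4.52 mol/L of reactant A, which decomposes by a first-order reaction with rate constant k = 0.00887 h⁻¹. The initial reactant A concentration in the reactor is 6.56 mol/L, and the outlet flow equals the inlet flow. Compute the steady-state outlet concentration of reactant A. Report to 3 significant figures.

Accumulation = in − out − consumed: V dC/dt = Q C_in − Q C − k V C.
Steady state (dC/dt = 0): C_ss = Q C_in/(Q + kV) = C_in/(1 + kV/Q).
C_ss = 0.279·4.52/(0.279 + 0.00887·13.3) = 1.2611/0.39697 = 3.1768 mol/L.

3.18 mol/L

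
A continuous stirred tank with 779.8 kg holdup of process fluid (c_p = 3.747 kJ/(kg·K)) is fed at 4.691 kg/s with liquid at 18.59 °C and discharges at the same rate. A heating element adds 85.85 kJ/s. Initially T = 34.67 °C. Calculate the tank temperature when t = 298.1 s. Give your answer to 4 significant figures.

25.34 °C

M c_p dT/dt = ṁ c_p (T_in − T) + Q̇.
Rearrange: dT/dt = (T_ss − T)/τ with τ = M/ṁ = 166.233 s and T_ss = T_in + Q̇/(ṁ c_p) = 23.4742 °C.
Integrating: T(t) = T_ss + (T₀ − T_ss) e^(−t/τ).
T(298.1) = 23.4742 + (11.1958)·e^(−298.1/166.233) = 23.4742 + (11.1958)·0.166416 = 25.3373 °C.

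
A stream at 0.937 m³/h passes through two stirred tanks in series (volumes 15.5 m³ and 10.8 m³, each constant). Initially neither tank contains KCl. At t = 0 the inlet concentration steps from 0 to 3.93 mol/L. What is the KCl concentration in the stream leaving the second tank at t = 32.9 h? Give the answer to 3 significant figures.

2.68 mol/L

Species balance on tank i: dCᵢ/dt = (Cᵢ₋₁ − Cᵢ)/τᵢ with τᵢ = Vᵢ/Q.
τ₁ = 15.5/0.937 = 16.542 h; τ₂ = 10.8/0.937 = 11.526 h.
Solving the cascade with C₁(0)=C₂(0)=0 gives C₂(t) = C_in[1 − (τ₁ e^(−t/τ₁) − τ₂ e^(−t/τ₂))/(τ₁ − τ₂)].
At t = 32.9: e^(−t/τ₁) = 0.13685, e^(−t/τ₂) = 0.057592.
C₂ = 3.93·[1 − (16.542·0.13685 − 11.526·0.057592)/(5.0160)] = 3.93·0.68102 = 2.6764 mol/L.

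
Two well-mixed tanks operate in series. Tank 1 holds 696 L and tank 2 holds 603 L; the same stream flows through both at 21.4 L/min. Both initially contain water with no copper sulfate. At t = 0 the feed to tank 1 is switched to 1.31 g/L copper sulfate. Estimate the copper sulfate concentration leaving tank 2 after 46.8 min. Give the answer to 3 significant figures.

Time constants: τᵢ = Vᵢ/Q for each well-mixed tank.
τ₁ = 696/21.4 = 32.523 min; τ₂ = 603/21.4 = 28.178 min.
Solving the cascade with C₁(0)=C₂(0)=0 gives C₂(t) = C_in[1 − (τ₁ e^(−t/τ₁) − τ₂ e^(−t/τ₂))/(τ₁ − τ₂)].
At t = 46.8: e^(−t/τ₁) = 0.23717, e^(−t/τ₂) = 0.18997.
C₂ = 1.31·[1 − (32.523·0.23717 − 28.178·0.18997)/(4.3458)] = 1.31·0.45676 = 0.59836 g/L.

0.598 g/L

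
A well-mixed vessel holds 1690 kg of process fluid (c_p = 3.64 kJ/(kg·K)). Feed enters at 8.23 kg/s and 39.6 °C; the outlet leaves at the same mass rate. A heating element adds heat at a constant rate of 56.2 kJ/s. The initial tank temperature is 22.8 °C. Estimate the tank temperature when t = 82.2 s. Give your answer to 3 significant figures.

29.0 °C

Heat balance on the well-mixed liquid: M c_p dT/dt = ṁ c_p (T_in − T) + 56.2.
τ = M/ṁ = 205.35 s; T_ss = T_in + Q̇/(ṁ c_p) = 39.6 + 56.2/(8.23·3.64) = 41.476 °C.
Solution: T(t) = T_ss + (T₀ − T_ss) e^(−t/τ).
T(82.2) = 41.476 + (-18.676)·e^(−82.2/205.35) = 41.476 + (-18.676)·0.67012 = 28.961 °C.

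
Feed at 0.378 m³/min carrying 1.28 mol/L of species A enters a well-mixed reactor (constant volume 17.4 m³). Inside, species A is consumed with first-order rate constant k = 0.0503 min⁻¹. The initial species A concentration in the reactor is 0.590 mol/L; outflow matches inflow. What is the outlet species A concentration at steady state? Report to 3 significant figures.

Species balance: V dC/dt = Q C_in − Q C − k V C.
At steady state: 0 = Q C_in − (Q + kV) C_ss, so C_ss = Q C_in/(Q + kV).
C_ss = 0.378·1.28/(0.378 + 0.0503·17.4) = 0.48384/1.2532 = 0.38608 mol/L.

0.386 mol/L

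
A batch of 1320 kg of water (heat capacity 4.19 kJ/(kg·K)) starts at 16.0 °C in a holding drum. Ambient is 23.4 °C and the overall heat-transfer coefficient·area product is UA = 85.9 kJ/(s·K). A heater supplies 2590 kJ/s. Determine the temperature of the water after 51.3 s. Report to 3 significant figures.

Lumped-capacitance energy balance: M c_p dT/dt = UA(T_amb − T) + Q̇.
dT/dt = (T_ss − T)/τ with T_ss = T_amb + Q̇/UA = 23.4 + 2590/85.9 = 53.551 °C, τ = M c_p/UA = 1320·4.19/85.9 = 64.386 s.
Integrating: T(t) = T_ss + (T₀ − T_ss) e^(−t/τ).
T(51.3) = 53.551 + (-37.551)·0.45079 = 36.624 °C.

36.6 °C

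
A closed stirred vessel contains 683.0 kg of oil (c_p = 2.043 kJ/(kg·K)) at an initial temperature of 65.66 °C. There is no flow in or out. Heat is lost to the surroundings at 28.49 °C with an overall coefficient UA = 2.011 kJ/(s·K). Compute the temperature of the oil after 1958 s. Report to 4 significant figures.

Lumped-capacitance energy balance: M c_p dT/dt = UA(T_amb − T).
dT/dt = (T_ss − T)/τ with T_ss = T_amb = 28.4900 °C, τ = M c_p/UA = 683.0·2.043/2.011 = 693.868 s.
Solution: T(t) = T_ss + (T₀ − T_ss) e^(−t/τ).
T(1958) = 28.4900 + (37.1700)·0.0594951 = 30.7014 °C.

30.70 °C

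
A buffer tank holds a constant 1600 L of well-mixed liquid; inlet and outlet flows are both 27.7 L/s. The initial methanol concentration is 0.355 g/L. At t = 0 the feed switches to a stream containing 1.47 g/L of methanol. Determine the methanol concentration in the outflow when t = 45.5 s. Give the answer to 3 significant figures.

0.963 g/L

Transient balance on the dissolved component: V dC/dt = Q(C_in − C).
So dC/dt = (C_in − C)/τ with τ = V/Q = 1600/27.7 = 57.762 s.
C approaches C_in exponentially: C(t) = C_in + (C₀ − C_in) e^(−t/τ).
C(45.5) = 1.47 + (0.355 − 1.47)·e^(−45.5/57.762) = 1.47 + (-1.1150)·0.45488 = 0.96281 g/L.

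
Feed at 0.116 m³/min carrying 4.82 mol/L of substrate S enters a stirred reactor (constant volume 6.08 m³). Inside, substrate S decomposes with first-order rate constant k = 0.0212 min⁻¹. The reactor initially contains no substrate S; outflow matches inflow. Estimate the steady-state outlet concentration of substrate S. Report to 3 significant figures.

Accumulation = in − out − consumed: V dC/dt = Q C_in − Q C − k V C.
Steady state (dC/dt = 0): C_ss = Q C_in/(Q + kV) = C_in/(1 + kV/Q).
C_ss = 0.116·4.82/(0.116 + 0.0212·6.08) = 0.55912/0.24490 = 2.2831 mol/L.

2.28 mol/L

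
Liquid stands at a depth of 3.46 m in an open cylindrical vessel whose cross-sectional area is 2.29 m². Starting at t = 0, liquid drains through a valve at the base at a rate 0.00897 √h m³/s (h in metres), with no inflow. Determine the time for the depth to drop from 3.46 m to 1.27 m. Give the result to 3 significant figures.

Accumulation of liquid (constant cross-section A): A dh/dt = −0.00897 √h.
∫ h^(−1/2) dh = −(0.00897/A) ∫ dt, giving 2√h = 2√h₀ − (0.00897/A) t.
t = 2A(√h₀ − √h)/0.00897 = 2·2.29·(√3.46 − √1.27)/0.00897
  = 4.5800 × (1.8601 − 1.1269) / 0.00897 = 374.35 s.

374 s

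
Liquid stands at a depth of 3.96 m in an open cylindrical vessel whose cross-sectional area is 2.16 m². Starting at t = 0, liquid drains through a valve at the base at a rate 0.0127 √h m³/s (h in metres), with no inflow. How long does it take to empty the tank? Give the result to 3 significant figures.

Unsteady balance on liquid volume: A dh/dt = −0.0127 √h.
Separate and integrate: 2(√h − √h₀) = −(0.0127/A) t.
Set h = 0: 2√h₀ = (0.0127/A) t_empty ⇒ t_empty = 2A√h₀/0.0127.
t_empty = 2·2.16·√3.96/0.0127 = 4.3200·1.9900/0.0127 = 676.90 s.

677 s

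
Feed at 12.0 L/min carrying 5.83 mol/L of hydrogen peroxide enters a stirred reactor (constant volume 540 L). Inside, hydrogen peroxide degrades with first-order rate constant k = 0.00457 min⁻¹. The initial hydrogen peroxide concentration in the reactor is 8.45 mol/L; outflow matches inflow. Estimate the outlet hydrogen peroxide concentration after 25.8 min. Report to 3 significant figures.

6.65 mol/L

Species balance: V dC/dt = Q C_in − Q C − k V C.
This is linear with rate a = Q/V + k = 0.026792 min⁻¹.
C_ss = Q C_in/(Q + kV) = 4.8356 mol/L; C(t) = C_ss + (C₀ − C_ss) e^(−a t).
C(25.8) = 4.8356 + (3.6144)·e^(−0.026792·25.8) = 4.8356 + (3.6144)·0.50095 = 6.6462 mol/L.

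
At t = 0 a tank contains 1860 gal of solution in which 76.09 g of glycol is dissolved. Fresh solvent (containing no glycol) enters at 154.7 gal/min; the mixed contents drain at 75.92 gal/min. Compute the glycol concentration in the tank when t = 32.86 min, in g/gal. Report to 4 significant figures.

0.007381 g/gal

Total volume: dV/dt = Q_in − Q_out = 78.7800 gal/min, so V(t) = 1860 + 78.7800 t and V(32.86) = 4448.71 gal.
No glycol enters, so dm/dt = −Q_out · (m/V).
dm/m = −Q_out dt/(V₀ + 78.7800 t); integrating gives ln(m/m₀) = −(Q_out/(Q_in−Q_out)) ln(V/V₀).
m = m₀ (V₀/V)^(Q_out/(Q_in−Q_out)) = 76.09 × (1860/4448.71)^(0.963696) = 32.8364 g.
C = m/V = 32.8364/4448.71 = 0.00738110 g/gal.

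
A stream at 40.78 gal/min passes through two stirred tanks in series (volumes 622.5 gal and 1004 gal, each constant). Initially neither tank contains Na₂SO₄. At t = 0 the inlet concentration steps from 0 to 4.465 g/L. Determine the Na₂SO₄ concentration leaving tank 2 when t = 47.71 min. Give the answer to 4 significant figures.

Each tank obeys Vᵢ dCᵢ/dt = Q(Cᵢ₋₁ − Cᵢ), so τᵢ = Vᵢ/Q.
τ₁ = 622.5/40.78 = 15.2648 min; τ₂ = 1004/40.78 = 24.6199 min.
Tank 1: C₁ = C_in(1 − e^(−t/τ₁)). Tank 2 (τ₁ ≠ τ₂): C₂ = C_in[1 − (τ₁ e^(−t/τ₁) − τ₂ e^(−t/τ₂))/(τ₁ − τ₂)].
At t = 47.71: e^(−t/τ₁) = 0.0439157, e^(−t/τ₂) = 0.144011.
C₂ = 4.465·[1 − (15.2648·0.0439157 − 24.6199·0.144011)/(-9.35508)] = 4.465·0.692661 = 3.09273 g/L.

3.093 g/L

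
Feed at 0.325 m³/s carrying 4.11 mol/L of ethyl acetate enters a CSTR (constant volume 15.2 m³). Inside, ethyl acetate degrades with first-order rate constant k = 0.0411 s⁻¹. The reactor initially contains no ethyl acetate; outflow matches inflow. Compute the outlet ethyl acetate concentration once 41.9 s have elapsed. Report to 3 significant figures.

1.30 mol/L

V dC/dt = Q(C_in − C) − k V C.
dC/dt = (Q/V) C_in − (Q/V + k) C; effective rate a = Q/V + k = 0.021382 + 0.0411 = 0.062482 s⁻¹.
C_ss = Q C_in/(Q + kV) = 1.4065 mol/L; C(t) = C_ss + (C₀ − C_ss) e^(−a t).
C(41.9) = 1.4065 + (-1.4065)·e^(−0.062482·41.9) = 1.4065 + (-1.4065)·0.072950 = 1.3039 mol/L.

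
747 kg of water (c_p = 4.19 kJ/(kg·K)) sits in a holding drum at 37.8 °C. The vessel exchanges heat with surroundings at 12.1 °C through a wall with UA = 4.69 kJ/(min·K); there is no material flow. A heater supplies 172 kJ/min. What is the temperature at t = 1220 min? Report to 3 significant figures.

47.0 °C

First-law balance (no shaft work): M c_p dT/dt = −UA(T − T_amb) + Q̇.
dT/dt = (T_ss − T)/τ with T_ss = T_amb + Q̇/UA = 12.1 + 172/4.69 = 48.774 °C, τ = M c_p/UA = 747·4.19/4.69 = 667.36 min.
T approaches T_ss exponentially: T(t) = T_ss + (T₀ − T_ss) e^(−t/τ).
T(1220) = 48.774 + (-10.974)·0.16072 = 47.010 °C.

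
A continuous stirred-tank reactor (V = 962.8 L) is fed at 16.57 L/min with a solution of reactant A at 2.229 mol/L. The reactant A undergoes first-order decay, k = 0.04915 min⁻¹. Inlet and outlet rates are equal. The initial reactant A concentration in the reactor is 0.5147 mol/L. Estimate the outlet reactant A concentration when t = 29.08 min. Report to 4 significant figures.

0.5689 mol/L

Accumulation = in − out − consumed: V dC/dt = Q C_in − Q C − k V C.
This is linear with rate a = Q/V + k = 0.0663602 min⁻¹.
C_ss = Q C_in/(Q + kV) = 0.578081 mol/L; C(t) = C_ss + (C₀ − C_ss) e^(−a t).
C(29.08) = 0.578081 + (-0.0633810)·e^(−0.0663602·29.08) = 0.578081 + (-0.0633810)·0.145184 = 0.568879 mol/L.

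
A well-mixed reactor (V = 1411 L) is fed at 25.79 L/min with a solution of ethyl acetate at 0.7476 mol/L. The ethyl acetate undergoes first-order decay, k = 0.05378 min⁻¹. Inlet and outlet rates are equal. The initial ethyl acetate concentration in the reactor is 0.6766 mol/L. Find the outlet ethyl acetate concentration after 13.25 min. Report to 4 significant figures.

0.3771 mol/L

Accumulation = in − out − consumed: V dC/dt = Q C_in − Q C − k V C.
dC/dt = (Q/V) C_in − (Q/V + k) C; effective rate a = Q/V + k = 0.0182778 + 0.05378 = 0.0720578 min⁻¹.
C_ss = Q C_in/(Q + kV) = 0.189632 mol/L; C(t) = C_ss + (C₀ − C_ss) e^(−a t).
C(13.25) = 0.189632 + (0.486968)·e^(−0.0720578·13.25) = 0.189632 + (0.486968)·0.384902 = 0.377067 mol/L.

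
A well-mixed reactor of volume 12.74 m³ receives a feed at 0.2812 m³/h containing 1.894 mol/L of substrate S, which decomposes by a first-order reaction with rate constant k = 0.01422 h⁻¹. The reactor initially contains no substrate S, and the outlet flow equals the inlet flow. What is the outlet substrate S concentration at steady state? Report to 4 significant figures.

Accumulation = in − out − consumed: V dC/dt = Q C_in − Q C − k V C.
Steady state (dC/dt = 0): C_ss = Q C_in/(Q + kV) = C_in/(1 + kV/Q).
C_ss = 0.2812·1.894/(0.2812 + 0.01422·12.74) = 0.532593/0.462363 = 1.15189 mol/L.

1.152 mol/L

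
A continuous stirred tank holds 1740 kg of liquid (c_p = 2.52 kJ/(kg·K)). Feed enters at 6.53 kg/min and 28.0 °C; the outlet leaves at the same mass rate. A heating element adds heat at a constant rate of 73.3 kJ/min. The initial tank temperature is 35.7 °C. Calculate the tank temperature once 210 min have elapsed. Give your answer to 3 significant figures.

33.9 °C

M c_p dT/dt = ṁ c_p (T_in − T) + Q̇.
τ = M/ṁ = 266.46 min; T_ss = T_in + Q̇/(ṁ c_p) = 28.0 + 73.3/(6.53·2.52) = 32.454 °C.
This is linear first-order; T(t) = T_ss + (T₀ − T_ss) e^(−t/τ).
T(210) = 32.454 + (3.2456)·e^(−210/266.46) = 32.454 + (3.2456)·0.45471 = 33.930 °C.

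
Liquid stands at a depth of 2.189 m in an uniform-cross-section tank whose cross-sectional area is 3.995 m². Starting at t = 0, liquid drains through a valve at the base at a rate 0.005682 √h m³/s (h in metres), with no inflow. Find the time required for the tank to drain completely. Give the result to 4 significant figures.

Volume balance on the tank: A dh/dt = −0.005682 √h.
This is separable: 2 d(√h)/dt = −0.005682/A, so √h = √h₀ − (0.005682/(2A)) t.
Tank is empty when √h = 0: t_empty = 2A√h₀/0.005682.
t_empty = 2·3.995·√2.189/0.005682 = 7.99000·1.47953/0.005682 = 2080.50 s.

2081 s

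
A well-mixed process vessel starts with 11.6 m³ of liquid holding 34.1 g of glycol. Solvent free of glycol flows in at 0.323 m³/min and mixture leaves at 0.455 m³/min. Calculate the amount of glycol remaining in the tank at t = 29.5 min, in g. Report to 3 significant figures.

8.33 g

Total volume: dV/dt = Q_in − Q_out = -0.13200 m³/min, so V(t) = 11.6 − 0.13200 t and V(29.5) = 7.7060 m³.
Solute balance: dm/dt = 0 − Q_out C = −Q_out m/V(t).
Separate: dm/m = −Q_out dt/V(t) ⇒ ln(m/m₀) = −(Q_out/(Q_in−Q_out)) ln(V/V₀).
m = m₀ (V₀/V)^(Q_out/(Q_in−Q_out)) = 34.1 × (11.6/7.7060)^(-3.4470) = 8.3267 g.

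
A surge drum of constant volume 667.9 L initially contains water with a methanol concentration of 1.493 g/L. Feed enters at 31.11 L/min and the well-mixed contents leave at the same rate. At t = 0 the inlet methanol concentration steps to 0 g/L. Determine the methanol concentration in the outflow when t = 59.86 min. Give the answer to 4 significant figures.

Transient balance on the dissolved component: V dC/dt = Q(C_in − C).
Time constant τ = V/Q = 667.9/31.11 = 21.4690 min.
This is linear first-order; C(t) = C_in + (C₀ − C_in) e^(−t/τ).
C(59.86) = 0 + (1.493 − 0)·e^(−59.86/21.4690) = 0 + (1.49300)·0.0615313 = 0.0918663 g/L.

0.09187 g/L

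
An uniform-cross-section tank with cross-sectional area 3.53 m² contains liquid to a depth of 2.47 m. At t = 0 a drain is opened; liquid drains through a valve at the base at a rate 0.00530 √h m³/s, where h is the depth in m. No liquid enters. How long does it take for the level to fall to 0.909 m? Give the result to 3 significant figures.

A dh/dt = −Q_out = −0.00530 √h.
∫ h^(−1/2) dh = −(0.00530/A) ∫ dt, giving 2√h = 2√h₀ − (0.00530/A) t.
t = 2A(√h₀ − √h)/0.00530 = 2·3.53·(√2.47 − √0.909)/0.00530
  = 7.0600 × (1.5716 − 0.95341) / 0.00530 = 823.50 s.

824 s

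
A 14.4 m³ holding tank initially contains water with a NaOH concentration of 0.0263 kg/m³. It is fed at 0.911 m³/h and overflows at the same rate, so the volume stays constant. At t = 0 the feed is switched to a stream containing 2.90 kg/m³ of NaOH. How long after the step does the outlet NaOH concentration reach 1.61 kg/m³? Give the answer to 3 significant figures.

12.7 h

Species balance: V dC/dt = Q(C_in − C) ⇒ τ = V/Q = 15.807 h.
C(t) = C_in + (C₀ − C_in) e^(−t/τ). Set C = 1.61 and solve for t:
e^(−t/τ) = (C − C_in)/(C₀ − C_in) = (1.61 − 2.90)/(0.0263 − 2.90) = 0.44890
t = −τ ln(…) = 15.807 × 0.80096 = 12.661 h.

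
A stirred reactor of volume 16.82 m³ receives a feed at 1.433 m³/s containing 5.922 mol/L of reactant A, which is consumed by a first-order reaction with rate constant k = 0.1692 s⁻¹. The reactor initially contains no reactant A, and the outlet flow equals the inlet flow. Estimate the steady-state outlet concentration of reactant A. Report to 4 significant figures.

Species balance: V dC/dt = Q C_in − Q C − k V C.
At steady state: 0 = Q C_in − (Q + kV) C_ss, so C_ss = Q C_in/(Q + kV).
C_ss = 1.433·5.922/(1.433 + 0.1692·16.82) = 8.48623/4.27894 = 1.98325 mol/L.

1.983 mol/L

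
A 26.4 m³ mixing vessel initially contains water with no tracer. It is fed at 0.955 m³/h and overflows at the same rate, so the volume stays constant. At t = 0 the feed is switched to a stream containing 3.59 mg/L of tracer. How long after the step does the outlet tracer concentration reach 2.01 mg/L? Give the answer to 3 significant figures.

Species balance: V dC/dt = Q(C_in − C) ⇒ τ = V/Q = 27.644 h.
C(t) = C_in + (C₀ − C_in) e^(−t/τ). Set C = 2.01 and solve for t:
e^(−t/τ) = (C − C_in)/(C₀ − C_in) = (2.01 − 3.59)/(0 − 3.59) = 0.44011
t = −τ ln(…) = 27.644 × 0.82073 = 22.688 h.

22.7 h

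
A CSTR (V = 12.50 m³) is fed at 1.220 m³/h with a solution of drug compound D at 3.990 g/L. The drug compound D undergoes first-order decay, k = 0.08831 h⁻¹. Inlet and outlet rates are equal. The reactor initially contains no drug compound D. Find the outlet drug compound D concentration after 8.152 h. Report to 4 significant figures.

Accumulation = in − out − consumed: V dC/dt = Q C_in − Q C − k V C.
This is linear with rate a = Q/V + k = 0.185910 h⁻¹.
C_ss = Q C_in/(Q + kV) = 2.09469 g/L; C(t) = C_ss + (C₀ − C_ss) e^(−a t).
C(8.152) = 2.09469 + (-2.09469)·e^(−0.185910·8.152) = 2.09469 + (-2.09469)·0.219690 = 1.63451 g/L.

1.635 g/L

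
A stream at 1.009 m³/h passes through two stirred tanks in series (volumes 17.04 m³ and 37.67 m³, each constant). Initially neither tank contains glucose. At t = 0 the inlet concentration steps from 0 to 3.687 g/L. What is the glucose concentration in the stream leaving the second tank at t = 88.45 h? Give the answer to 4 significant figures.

3.073 g/L

Time constants: τᵢ = Vᵢ/Q for each well-mixed tank.
τ₁ = 17.04/1.009 = 16.8880 h; τ₂ = 37.67/1.009 = 37.3340 h.
Solving the cascade with C₁(0)=C₂(0)=0 gives C₂(t) = C_in[1 − (τ₁ e^(−t/τ₁) − τ₂ e^(−t/τ₂))/(τ₁ − τ₂)].
At t = 88.45: e^(−t/τ₁) = 0.00531382, e^(−t/τ₂) = 0.0935598.
C₂ = 3.687·[1 − (16.8880·0.00531382 − 37.3340·0.0935598)/(-20.4460)] = 3.687·0.833551 = 3.07330 g/L.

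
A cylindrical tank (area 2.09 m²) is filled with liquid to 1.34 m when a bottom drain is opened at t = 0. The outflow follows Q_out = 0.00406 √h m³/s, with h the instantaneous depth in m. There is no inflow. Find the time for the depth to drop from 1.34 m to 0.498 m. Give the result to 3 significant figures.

465 s

With no inflow, A dh/dt = −0.00406 √h.
This is separable: 2 d(√h)/dt = −0.00406/A, so √h = √h₀ − (0.00406/(2A)) t.
t = 2A(√h₀ − √h)/0.00406 = 2·2.09·(√1.34 − √0.498)/0.00406
  = 4.1800 × (1.1576 − 0.70569) / 0.00406 = 465.25 s.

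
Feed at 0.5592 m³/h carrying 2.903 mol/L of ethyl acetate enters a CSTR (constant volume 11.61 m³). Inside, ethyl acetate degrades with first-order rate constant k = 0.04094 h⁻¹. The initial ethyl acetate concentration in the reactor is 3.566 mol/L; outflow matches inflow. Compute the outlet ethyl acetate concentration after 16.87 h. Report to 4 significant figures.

2.013 mol/L

Accumulation = in − out − consumed: V dC/dt = Q C_in − Q C − k V C.
This is linear with rate a = Q/V + k = 0.0891054 h⁻¹.
C_ss = Q C_in/(Q + kV) = 1.56920 mol/L; C(t) = C_ss + (C₀ − C_ss) e^(−a t).
C(16.87) = 1.56920 + (1.99680)·e^(−0.0891054·16.87) = 1.56920 + (1.99680)·0.222416 = 2.01332 mol/L.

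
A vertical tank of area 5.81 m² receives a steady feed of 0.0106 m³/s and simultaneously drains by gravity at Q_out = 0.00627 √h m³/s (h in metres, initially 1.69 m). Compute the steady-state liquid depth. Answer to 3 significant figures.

Unsteady balance on liquid volume: A dh/dt = Q_in − 0.00627 √h. At steady state dh/dt = 0:
Q_in = 0.00627 √h_ss ⇒ √h_ss = 0.0106/0.00627 = 1.6906.
h_ss = 1.6906² = 2.8581 m. (Since h₀ = 1.69 m < h_ss, the level will rise toward this value.)

2.86 m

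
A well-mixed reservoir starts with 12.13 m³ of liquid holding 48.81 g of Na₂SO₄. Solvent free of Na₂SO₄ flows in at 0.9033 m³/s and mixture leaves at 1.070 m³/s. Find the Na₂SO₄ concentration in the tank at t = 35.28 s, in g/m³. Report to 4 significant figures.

Total volume: dV/dt = Q_in − Q_out = -0.166700 m³/s, so V(t) = 12.13 − 0.166700 t and V(35.28) = 6.24882 m³.
Solute balance: dm/dt = 0 − Q_out C = −Q_out m/V(t).
dm/m = −Q_out dt/(V₀ − 0.166700 t); integrating gives ln(m/m₀) = −(Q_out/(Q_in−Q_out)) ln(V/V₀).
m = m₀ (V₀/V)^(Q_out/(Q_in−Q_out)) = 48.81 × (12.13/6.24882)^(-6.41872) = 0.691062 g.
C = m/V = 0.691062/6.24882 = 0.110591 g/m³.

0.1106 g/m³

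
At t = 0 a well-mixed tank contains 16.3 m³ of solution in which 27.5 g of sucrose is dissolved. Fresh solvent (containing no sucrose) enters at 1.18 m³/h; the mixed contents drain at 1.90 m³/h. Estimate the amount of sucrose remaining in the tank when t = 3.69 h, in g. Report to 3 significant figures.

17.2 g

Total volume: dV/dt = Q_in − Q_out = -0.72000 m³/h, so V(t) = 16.3 − 0.72000 t and V(3.69) = 13.643 m³.
No sucrose enters, so dm/dt = −Q_out · (m/V).
dm/m = −Q_out dt/(V₀ − 0.72000 t); integrating gives ln(m/m₀) = −(Q_out/(Q_in−Q_out)) ln(V/V₀).
m = m₀ (V₀/V)^(Q_out/(Q_in−Q_out)) = 27.5 × (16.3/13.643)^(-2.6389) = 17.196 g.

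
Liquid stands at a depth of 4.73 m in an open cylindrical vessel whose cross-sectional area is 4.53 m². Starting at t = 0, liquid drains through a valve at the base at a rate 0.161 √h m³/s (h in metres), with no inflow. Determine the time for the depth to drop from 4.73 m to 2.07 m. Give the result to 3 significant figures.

Volume balance on the tank: A dh/dt = −0.161 √h.
∫ h^(−1/2) dh = −(0.161/A) ∫ dt, giving 2√h = 2√h₀ − (0.161/A) t.
t = 2A(√h₀ − √h)/0.161 = 2·4.53·(√4.73 − √2.07)/0.161
  = 9.0600 × (2.1749 − 1.4387) / 0.161 = 41.423 s.

41.4 s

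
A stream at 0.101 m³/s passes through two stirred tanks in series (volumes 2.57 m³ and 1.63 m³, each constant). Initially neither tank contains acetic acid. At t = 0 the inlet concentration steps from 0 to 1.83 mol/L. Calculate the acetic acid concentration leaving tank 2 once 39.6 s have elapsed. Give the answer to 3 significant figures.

1.05 mol/L

Species balance on tank i: dCᵢ/dt = (Cᵢ₋₁ − Cᵢ)/τᵢ with τᵢ = Vᵢ/Q.
τ₁ = 2.57/0.101 = 25.446 s; τ₂ = 1.63/0.101 = 16.139 s.
Tank 1: C₁ = C_in(1 − e^(−t/τ₁)). Tank 2 (τ₁ ≠ τ₂): C₂ = C_in[1 − (τ₁ e^(−t/τ₁) − τ₂ e^(−t/τ₂))/(τ₁ − τ₂)].
At t = 39.6: e^(−t/τ₁) = 0.21092, e^(−t/τ₂) = 0.085971.
C₂ = 1.83·[1 − (25.446·0.21092 − 16.139·0.085971)/(9.3069)] = 1.83·0.57241 = 1.0475 mol/L.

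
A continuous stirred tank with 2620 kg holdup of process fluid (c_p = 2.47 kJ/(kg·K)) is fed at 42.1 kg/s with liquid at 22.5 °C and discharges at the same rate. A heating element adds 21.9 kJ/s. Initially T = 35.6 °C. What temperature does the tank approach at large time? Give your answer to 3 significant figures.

22.7 °C

Unsteady energy balance on the tank contents: M c_p dT/dt = ṁ c_p (T_in − T) + 21.9.
At steady state dT/dt = 0 ⇒ T_ss = T_in + Q̇/(ṁ c_p) = 22.5 + 21.9/(42.1·2.47) = 22.711 °C.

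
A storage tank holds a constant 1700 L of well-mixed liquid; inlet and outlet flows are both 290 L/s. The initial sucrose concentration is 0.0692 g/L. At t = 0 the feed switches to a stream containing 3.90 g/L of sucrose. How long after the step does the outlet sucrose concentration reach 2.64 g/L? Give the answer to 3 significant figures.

6.52 s

Species balance: V dC/dt = Q(C_in − C) ⇒ τ = V/Q = 5.8621 s.
C(t) = C_in + (C₀ − C_in) e^(−t/τ). Set C = 2.64 and solve for t:
e^(−t/τ) = (C − C_in)/(C₀ − C_in) = (2.64 − 3.90)/(0.0692 − 3.90) = 0.32891
t = −τ ln(…) = 5.8621 × 1.1120 = 6.5184 s.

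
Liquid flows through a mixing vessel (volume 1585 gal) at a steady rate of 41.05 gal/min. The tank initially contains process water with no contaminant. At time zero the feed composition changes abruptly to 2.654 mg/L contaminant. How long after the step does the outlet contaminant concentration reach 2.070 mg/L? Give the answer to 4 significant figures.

58.45 min

Species balance: V dC/dt = Q(C_in − C) ⇒ τ = V/Q = 38.6114 min.
C(t) = C_in + (C₀ − C_in) e^(−t/τ). Set C = 2.070 and solve for t:
e^(−t/τ) = (C − C_in)/(C₀ − C_in) = (2.070 − 2.654)/(0 − 2.654) = 0.220045
t = −τ ln(…) = 38.6114 × 1.51392 = 58.4547 min.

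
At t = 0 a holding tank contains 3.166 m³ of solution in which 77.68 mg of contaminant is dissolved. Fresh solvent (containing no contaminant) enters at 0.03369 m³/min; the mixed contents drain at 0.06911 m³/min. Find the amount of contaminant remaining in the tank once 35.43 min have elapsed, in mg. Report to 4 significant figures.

Let m(t) be the amount of contaminant. Volume: V(t) = V₀ + (Q_in − Q_out) t = 3.166 − 0.0354200 t; V(35.43) = 1.91107 m³.
No contaminant enters, so dm/dt = −Q_out · (m/V).
Separate: dm/m = −Q_out dt/V(t) ⇒ ln(m/m₀) = −(Q_out/(Q_in−Q_out)) ln(V/V₀).
m = m₀ (V₀/V)^(Q_out/(Q_in−Q_out)) = 77.68 × (3.166/1.91107)^(-1.95116) = 29.0100 mg.

29.01 mg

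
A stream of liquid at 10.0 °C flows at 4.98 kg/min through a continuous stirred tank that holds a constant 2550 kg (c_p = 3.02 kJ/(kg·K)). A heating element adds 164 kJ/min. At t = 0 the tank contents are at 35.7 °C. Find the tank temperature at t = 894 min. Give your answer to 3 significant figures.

23.5 °C

First-law balance (no shaft work): M c_p dT/dt = ṁ c_p (T_in − T) + 164.
τ = M/ṁ = 512.05 min; T_ss = T_in + Q̇/(ṁ c_p) = 10.0 + 164/(4.98·3.02) = 20.905 °C.
T approaches T_ss exponentially: T(t) = T_ss + (T₀ − T_ss) e^(−t/τ).
T(894) = 20.905 + (14.795)·e^(−894/512.05) = 20.905 + (14.795)·0.17448 = 23.486 °C.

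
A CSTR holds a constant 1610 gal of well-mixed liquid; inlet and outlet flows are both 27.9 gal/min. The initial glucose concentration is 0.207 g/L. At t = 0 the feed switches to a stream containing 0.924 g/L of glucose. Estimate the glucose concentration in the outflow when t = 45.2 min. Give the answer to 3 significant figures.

0.596 g/L

Accumulation = in − out for the solute gives V dC/dt = Q(C_in − C).
Rewrite as dC/dt + C/τ = C_in/τ, τ = V/Q = 57.706 min.
This is linear first-order; C(t) = C_in + (C₀ − C_in) e^(−t/τ).
C(45.2) = 0.924 + (0.207 − 0.924)·e^(−45.2/57.706) = 0.924 + (-0.71700)·0.45691 = 0.59640 g/L.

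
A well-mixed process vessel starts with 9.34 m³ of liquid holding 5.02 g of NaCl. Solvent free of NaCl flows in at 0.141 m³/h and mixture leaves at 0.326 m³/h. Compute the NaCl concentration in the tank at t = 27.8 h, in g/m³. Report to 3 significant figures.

0.292 g/m³

Total volume: dV/dt = Q_in − Q_out = -0.18500 m³/h, so V(t) = 9.34 − 0.18500 t and V(27.8) = 4.1970 m³.
Solute balance: dm/dt = 0 − Q_out C = −Q_out m/V(t).
dm/m = −Q_out dt/(V₀ − 0.18500 t); integrating gives ln(m/m₀) = −(Q_out/(Q_in−Q_out)) ln(V/V₀).
m = m₀ (V₀/V)^(Q_out/(Q_in−Q_out)) = 5.02 × (9.34/4.1970)^(-1.7622) = 1.2261 g.
C = m/V = 1.2261/4.1970 = 0.29213 g/m³.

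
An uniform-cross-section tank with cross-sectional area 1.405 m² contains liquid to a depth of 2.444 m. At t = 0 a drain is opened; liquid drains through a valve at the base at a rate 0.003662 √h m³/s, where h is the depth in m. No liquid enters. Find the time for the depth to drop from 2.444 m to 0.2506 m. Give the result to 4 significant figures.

815.5 s

With no inflow, A dh/dt = −0.003662 √h.
This is separable: 2 d(√h)/dt = −0.003662/A, so √h = √h₀ − (0.003662/(2A)) t.
t = 2A(√h₀ − √h)/0.003662 = 2·1.405·(√2.444 − √0.2506)/0.003662
  = 2.81000 × (1.56333 − 0.500600) / 0.003662 = 815.476 s.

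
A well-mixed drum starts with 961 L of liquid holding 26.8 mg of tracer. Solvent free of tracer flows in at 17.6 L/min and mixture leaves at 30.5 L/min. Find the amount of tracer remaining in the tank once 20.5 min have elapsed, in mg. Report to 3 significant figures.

12.5 mg

Let m(t) be the amount of tracer. Volume: V(t) = V₀ + (Q_in − Q_out) t = 961 − 12.900 t; V(20.5) = 696.55 L.
No tracer enters, so dm/dt = −Q_out · (m/V).
dm/m = −Q_out dt/(V₀ − 12.900 t); integrating gives ln(m/m₀) = −(Q_out/(Q_in−Q_out)) ln(V/V₀).
m = m₀ (V₀/V)^(Q_out/(Q_in−Q_out)) = 26.8 × (961/696.55)^(-2.3643) = 12.522 mg.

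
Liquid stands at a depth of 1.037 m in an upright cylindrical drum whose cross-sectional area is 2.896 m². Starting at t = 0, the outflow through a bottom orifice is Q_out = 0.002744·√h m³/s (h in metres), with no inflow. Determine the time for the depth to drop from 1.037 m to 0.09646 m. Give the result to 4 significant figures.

1494 s

A dh/dt = −Q_out = −0.002744 √h.
Separate and integrate: 2(√h − √h₀) = −(0.002744/A) t.
t = 2A(√h₀ − √h)/0.002744 = 2·2.896·(√1.037 − √0.09646)/0.002744
  = 5.79200 × (1.01833 − 0.310580) / 0.002744 = 1493.91 s.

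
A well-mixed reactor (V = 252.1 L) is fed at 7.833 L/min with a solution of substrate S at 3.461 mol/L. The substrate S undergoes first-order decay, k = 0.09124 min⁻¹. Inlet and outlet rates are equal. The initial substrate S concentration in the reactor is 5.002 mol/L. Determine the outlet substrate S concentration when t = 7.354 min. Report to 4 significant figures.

V dC/dt = Q(C_in − C) − k V C.
dC/dt = (Q/V) C_in − (Q/V + k) C; effective rate a = Q/V + k = 0.0310710 + 0.09124 = 0.122311 min⁻¹.
C_ss = Q C_in/(Q + kV) = 0.879207 mol/L; C(t) = C_ss + (C₀ − C_ss) e^(−a t).
C(7.354) = 0.879207 + (4.12279)·e^(−0.122311·7.354) = 0.879207 + (4.12279)·0.406783 = 2.55629 mol/L.

2.556 mol/L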